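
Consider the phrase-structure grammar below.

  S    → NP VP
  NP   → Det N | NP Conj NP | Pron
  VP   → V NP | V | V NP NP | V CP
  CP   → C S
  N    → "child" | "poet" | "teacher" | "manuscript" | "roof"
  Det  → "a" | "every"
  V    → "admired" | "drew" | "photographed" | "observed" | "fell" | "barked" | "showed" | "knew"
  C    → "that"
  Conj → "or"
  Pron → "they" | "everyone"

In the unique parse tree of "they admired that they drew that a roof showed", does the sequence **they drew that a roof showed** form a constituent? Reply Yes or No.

[S [NP [Pron they]] [VP [V admired] [CP [C that] [S [NP [Pron they]] [VP [V drew] [CP [C that] [S [NP [Det a] [N roof]] [VP [V showed]]]]]]]]]
The words 'they drew that a roof showed' are exhaustively dominated by a single S node (built by S → NP VP), so they form a constituent.

Yes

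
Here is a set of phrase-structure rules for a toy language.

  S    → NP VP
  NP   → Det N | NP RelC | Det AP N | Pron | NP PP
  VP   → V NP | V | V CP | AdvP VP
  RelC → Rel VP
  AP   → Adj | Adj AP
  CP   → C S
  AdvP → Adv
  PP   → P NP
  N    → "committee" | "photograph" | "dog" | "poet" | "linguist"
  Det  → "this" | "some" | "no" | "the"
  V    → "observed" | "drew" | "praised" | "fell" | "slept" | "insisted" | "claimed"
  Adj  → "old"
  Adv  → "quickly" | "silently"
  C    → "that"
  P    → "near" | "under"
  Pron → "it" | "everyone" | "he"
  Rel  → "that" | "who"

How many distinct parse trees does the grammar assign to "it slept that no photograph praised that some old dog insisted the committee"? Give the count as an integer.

[S [NP [Pron it]] [VP [V slept] [CP [C that] [S [NP [Det no] [N photograph]] [VP [V praised] [CP [C that] [S [NP [Det some] [AP [Adj old]] [N dog]] [VP [V insisted] [NP [Det the] [N committee]]]]]]]]]]
No rule offers an alternative attachment or grouping for any span, so this is the only derivation.

1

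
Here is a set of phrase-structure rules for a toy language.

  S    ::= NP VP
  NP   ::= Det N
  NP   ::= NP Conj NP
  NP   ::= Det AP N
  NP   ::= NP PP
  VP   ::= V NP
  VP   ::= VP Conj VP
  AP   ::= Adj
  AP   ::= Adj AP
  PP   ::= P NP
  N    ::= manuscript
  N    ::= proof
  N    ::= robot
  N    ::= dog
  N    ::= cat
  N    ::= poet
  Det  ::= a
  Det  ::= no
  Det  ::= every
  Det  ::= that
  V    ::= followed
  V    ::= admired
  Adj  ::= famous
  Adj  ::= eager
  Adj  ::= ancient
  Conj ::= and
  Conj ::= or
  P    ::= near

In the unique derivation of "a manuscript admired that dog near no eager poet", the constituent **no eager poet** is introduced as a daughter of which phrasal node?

PP

[S [NP [Det a] [N manuscript]] [VP [V admired] [NP [NP [Det that] [N dog]] [PP [P near] [NP [Det no] [AP [Adj eager]] [N poet]]]]]]
The span 'no eager poet' is the NP node built by NP → Det AP N.
Its mother is the PP built by PP → P NP.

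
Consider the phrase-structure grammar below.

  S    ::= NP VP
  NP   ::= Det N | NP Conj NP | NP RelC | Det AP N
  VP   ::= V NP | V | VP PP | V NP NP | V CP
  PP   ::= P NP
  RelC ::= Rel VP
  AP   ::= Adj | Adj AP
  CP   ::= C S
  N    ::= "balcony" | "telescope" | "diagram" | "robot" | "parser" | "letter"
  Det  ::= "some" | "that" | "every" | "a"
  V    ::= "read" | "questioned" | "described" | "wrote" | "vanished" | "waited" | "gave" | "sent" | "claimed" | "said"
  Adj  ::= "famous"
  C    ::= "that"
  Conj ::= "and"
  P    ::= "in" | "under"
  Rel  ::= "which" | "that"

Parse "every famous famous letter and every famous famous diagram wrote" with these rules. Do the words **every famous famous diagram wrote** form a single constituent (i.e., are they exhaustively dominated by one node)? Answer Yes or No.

No

[S [NP [NP [Det every] [AP [Adj famous] [AP [Adj famous]]] [N letter]] [Conj and] [NP [Det every] [AP [Adj famous] [AP [Adj famous]]] [N diagram]]] [VP [V wrote]]]
The smallest constituent containing 'every famous famous diagram wrote' is the S spanning 'every famous famous letter and every famous famous diagram wrote'; no single node in the tree dominates exactly the given words.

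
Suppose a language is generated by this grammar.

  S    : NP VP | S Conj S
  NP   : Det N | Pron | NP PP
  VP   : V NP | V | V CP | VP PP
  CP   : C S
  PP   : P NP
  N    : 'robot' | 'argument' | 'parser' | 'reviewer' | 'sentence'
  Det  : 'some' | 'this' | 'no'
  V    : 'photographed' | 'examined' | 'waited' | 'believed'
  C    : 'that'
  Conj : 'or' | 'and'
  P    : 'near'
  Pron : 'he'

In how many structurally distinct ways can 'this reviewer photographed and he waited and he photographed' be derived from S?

2

The two bracketings:
[S [S [NP [Det this] [N reviewer]] [VP [V photographed]]] [Conj and] [S [S [NP [Pron he]] [VP [V waited]]] [Conj and] [S [NP [Pron he]] [VP [V photographed]]]]]
[S [S [S [NP [Det this] [N reviewer]] [VP [V photographed]]] [Conj and] [S [NP [Pron he]] [VP [V waited]]]] [Conj and] [S [NP [Pron he]] [VP [V photographed]]]]
The trees differ in how a recursive rule is bracketed over the same span.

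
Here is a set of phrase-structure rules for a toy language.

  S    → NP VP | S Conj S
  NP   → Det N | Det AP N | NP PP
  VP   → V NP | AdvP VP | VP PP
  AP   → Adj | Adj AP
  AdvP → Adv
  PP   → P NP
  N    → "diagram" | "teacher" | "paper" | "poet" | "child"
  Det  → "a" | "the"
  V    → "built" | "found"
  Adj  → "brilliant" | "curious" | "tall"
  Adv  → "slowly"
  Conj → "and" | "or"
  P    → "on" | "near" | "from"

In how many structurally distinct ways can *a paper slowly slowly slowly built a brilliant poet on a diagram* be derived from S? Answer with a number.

5

Two of the 5 distinct bracketings:
[S [NP [Det a] [N paper]] [VP [AdvP [Adv slowly]] [VP [AdvP [Adv slowly]] [VP [AdvP [Adv slowly]] [VP [V built] [NP [NP [Det a] [AP [Adj brilliant]] [N poet]] [PP [P on] [NP [Det a] [N diagram]]]]]]]]]
[S [NP [Det a] [N paper]] [VP [AdvP [Adv slowly]] [VP [AdvP [Adv slowly]] [VP [AdvP [Adv slowly]] [VP [VP [V built] [NP [Det a] [AP [Adj brilliant]] [N poet]]] [PP [P on] [NP [Det a] [N diagram]]]]]]]]
The difference turns on whether NP → NP PP is used at the relevant span, versus an alternative expansion of NP.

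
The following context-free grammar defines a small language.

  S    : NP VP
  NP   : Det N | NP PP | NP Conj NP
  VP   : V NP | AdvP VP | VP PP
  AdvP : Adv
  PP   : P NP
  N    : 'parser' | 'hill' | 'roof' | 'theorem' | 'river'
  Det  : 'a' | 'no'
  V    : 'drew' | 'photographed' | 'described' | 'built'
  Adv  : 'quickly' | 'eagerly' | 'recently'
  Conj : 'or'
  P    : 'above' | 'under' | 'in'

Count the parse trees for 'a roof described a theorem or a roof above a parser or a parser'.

Two of the 6 distinct bracketings:
[S [NP [Det a] [N roof]] [VP [V described] [NP [NP [NP [Det a] [N theorem]] [Conj or] [NP [Det a] [N roof]]] [PP [P above] [NP [NP [Det a] [N parser]] [Conj or] [NP [Det a] [N parser]]]]]]]
[S [NP [Det a] [N roof]] [VP [V described] [NP [NP [Det a] [N theorem]] [Conj or] [NP [NP [Det a] [N roof]] [PP [P above] [NP [NP [Det a] [N parser]] [Conj or] [NP [Det a] [N parser]]]]]]]]
The trees differ in how a recursive rule is bracketed over the same span.

6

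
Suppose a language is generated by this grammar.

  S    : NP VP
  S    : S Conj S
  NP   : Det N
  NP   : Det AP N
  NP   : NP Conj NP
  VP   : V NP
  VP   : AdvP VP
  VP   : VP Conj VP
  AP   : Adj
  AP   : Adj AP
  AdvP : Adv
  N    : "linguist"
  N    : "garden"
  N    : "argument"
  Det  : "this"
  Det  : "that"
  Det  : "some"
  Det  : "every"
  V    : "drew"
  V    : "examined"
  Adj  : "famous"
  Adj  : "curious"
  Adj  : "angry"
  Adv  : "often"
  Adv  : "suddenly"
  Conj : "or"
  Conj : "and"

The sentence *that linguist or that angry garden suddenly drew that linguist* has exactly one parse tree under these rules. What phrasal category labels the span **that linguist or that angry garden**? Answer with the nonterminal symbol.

S
  NP
    NP
      Det: that
      N: linguist
    Conj: or
    NP
      Det: that
      AP
        Adj: angry
      N: garden
  VP
    AdvP
      Adv: suddenly
    VP
      V: drew
      NP
        Det: that
        N: linguist
The span 'that linguist or that angry garden' is the NP node built by NP → NP Conj NP.

NP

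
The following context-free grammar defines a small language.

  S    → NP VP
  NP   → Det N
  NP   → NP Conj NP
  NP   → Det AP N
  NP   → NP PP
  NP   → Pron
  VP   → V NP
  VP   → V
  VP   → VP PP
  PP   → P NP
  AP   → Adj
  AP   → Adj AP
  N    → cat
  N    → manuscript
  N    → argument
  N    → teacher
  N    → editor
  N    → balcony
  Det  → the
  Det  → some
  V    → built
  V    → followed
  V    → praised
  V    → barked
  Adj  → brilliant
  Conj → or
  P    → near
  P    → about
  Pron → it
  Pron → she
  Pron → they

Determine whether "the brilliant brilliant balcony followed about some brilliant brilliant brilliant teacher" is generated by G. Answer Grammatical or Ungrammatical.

S
  NP
    Det: the
    AP
      Adj: brilliant
      AP
        Adj: brilliant
    N: balcony
  VP
    VP
      V: followed
    PP
      P: about
      NP
        Det: some
        AP
          Adj: brilliant
          AP
            Adj: brilliant
            AP
              Adj: brilliant
        N: teacher
The bracketing above is licensed at every node by one of the given productions, with S at the root.

Grammatical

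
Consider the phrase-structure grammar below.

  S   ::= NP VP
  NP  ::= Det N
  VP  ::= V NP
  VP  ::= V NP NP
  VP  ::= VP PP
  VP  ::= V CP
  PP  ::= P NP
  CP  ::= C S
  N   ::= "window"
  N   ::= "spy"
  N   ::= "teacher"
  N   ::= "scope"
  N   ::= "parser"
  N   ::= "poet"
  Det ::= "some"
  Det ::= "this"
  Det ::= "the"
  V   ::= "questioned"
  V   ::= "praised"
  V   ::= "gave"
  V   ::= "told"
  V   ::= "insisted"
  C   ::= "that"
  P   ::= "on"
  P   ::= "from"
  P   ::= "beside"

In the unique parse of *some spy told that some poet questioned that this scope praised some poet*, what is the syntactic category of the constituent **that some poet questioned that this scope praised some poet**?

[S [NP [Det some] [N spy]] [VP [V told] [CP [C that] [S [NP [Det some] [N poet]] [VP [V questioned] [CP [C that] [S [NP [Det this] [N scope]] [VP [V praised] [NP [Det some] [N poet]]]]]]]]]]
The span 'that some poet questioned that this scope praised some poet' is the CP node built by CP → C S.

CP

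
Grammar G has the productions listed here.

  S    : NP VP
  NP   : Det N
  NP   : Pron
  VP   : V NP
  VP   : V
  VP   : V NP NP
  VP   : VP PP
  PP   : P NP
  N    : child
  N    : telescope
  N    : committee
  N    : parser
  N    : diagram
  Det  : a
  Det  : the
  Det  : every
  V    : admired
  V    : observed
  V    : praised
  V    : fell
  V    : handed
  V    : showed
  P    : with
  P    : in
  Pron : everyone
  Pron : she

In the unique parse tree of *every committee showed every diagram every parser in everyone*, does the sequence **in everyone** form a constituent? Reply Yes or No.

Yes

[S [NP [Det every] [N committee]] [VP [VP [V showed] [NP [Det every] [N diagram]] [NP [Det every] [N parser]]] [PP [P in] [NP [Pron everyone]]]]]
The words 'in everyone' are exhaustively dominated by a single PP node (built by PP → P NP), so they form a constituent.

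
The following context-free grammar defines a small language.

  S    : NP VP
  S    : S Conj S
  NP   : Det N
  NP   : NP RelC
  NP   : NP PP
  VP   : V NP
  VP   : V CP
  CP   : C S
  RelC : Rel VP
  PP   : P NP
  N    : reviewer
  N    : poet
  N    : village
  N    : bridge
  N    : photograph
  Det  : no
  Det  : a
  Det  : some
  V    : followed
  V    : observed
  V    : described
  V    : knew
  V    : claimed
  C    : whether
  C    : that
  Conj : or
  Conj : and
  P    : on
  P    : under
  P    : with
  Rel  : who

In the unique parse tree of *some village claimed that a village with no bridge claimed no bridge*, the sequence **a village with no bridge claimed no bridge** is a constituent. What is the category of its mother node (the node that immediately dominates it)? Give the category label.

CP

[S [NP [Det some] [N village]] [VP [V claimed] [CP [C that] [S [NP [NP [Det a] [N village]] [PP [P with] [NP [Det no] [N bridge]]]] [VP [V claimed] [NP [Det no] [N bridge]]]]]]]
The span 'a village with no bridge claimed no bridge' is the S node built by S → NP VP.
Its mother is the CP built by CP → C S.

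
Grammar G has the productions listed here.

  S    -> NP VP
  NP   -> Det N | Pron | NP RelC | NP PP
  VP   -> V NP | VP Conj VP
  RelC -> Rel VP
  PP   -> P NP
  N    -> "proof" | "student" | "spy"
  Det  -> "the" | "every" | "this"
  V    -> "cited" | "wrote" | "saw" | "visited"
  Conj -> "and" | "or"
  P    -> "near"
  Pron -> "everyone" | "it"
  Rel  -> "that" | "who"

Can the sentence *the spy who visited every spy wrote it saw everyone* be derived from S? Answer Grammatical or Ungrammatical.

For S → NP VP, every NP-prefix leaves a non-VP remainder: after 'the spy' the remainder is not a VP; after 'the spy who visited every spy' the remainder is not a VP.

Ungrammatical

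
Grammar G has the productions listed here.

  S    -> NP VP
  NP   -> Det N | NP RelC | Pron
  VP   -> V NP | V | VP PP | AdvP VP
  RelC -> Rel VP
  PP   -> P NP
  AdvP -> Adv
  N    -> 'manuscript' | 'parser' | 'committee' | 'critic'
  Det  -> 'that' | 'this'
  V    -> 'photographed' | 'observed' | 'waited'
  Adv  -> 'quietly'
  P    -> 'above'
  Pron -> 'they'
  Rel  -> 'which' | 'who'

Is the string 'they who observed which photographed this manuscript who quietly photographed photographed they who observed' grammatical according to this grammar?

[S [NP [NP [NP [Pron they]] [RelC [Rel who] [VP [V observed]]]] [RelC [Rel which] [VP [V photographed] [NP [NP [Det this] [N manuscript]] [RelC [Rel who] [VP [AdvP [Adv quietly]] [VP [V photographed]]]]]]]] [VP [V photographed] [NP [NP [Pron they]] [RelC [Rel who] [VP [V observed]]]]]]
Each bracket corresponds to one application of a listed rule, so the string is derivable from S.

Grammatical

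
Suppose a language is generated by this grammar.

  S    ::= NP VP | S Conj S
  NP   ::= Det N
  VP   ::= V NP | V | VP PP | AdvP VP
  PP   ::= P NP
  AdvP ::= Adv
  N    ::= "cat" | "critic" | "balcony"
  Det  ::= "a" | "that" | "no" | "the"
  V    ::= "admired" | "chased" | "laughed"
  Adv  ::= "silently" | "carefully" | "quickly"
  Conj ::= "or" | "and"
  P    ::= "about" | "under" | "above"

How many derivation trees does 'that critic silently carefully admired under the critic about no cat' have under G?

6

Two of the 6 distinct bracketings:
[S [NP [Det that] [N critic]] [VP [VP [VP [AdvP [Adv silently]] [VP [AdvP [Adv carefully]] [VP [V admired]]]] [PP [P under] [NP [Det the] [N critic]]]] [PP [P about] [NP [Det no] [N cat]]]]]
[S [NP [Det that] [N critic]] [VP [VP [AdvP [Adv silently]] [VP [VP [AdvP [Adv carefully]] [VP [V admired]]] [PP [P under] [NP [Det the] [N critic]]]]] [PP [P about] [NP [Det no] [N cat]]]]]
The trees differ in how a recursive rule is bracketed over the same span.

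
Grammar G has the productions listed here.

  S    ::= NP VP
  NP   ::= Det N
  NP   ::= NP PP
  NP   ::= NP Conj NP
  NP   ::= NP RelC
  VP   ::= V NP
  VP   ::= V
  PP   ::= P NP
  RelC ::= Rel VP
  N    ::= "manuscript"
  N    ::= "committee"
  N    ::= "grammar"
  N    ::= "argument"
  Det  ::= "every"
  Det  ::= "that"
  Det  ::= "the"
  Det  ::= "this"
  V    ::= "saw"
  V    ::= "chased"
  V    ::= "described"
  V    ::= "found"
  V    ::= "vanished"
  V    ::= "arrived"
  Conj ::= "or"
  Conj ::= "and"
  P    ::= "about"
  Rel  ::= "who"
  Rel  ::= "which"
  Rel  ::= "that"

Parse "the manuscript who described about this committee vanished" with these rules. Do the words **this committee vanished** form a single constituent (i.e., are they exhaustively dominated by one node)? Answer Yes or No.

[S [NP [NP [NP [Det the] [N manuscript]] [RelC [Rel who] [VP [V described]]]] [PP [P about] [NP [Det this] [N committee]]]] [VP [V vanished]]]
The smallest constituent containing 'this committee vanished' is the S spanning 'the manuscript who described about this committee vanished'; no single node in the tree dominates exactly the given words.

No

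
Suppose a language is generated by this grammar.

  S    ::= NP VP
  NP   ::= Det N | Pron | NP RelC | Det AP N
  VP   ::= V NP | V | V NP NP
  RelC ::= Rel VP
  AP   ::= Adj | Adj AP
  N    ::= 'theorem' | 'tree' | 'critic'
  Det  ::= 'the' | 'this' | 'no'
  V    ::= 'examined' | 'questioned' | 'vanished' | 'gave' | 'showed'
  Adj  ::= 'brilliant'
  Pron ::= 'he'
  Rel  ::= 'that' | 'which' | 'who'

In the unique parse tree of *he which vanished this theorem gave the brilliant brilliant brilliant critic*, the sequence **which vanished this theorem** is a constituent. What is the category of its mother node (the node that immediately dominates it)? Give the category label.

NP

S
  NP
    NP
      Pron: he
    RelC
      Rel: which
      VP
        V: vanished
        NP
          Det: this
          N: theorem
  VP
    V: gave
    NP
      Det: the
      AP
        Adj: brilliant
        AP
          Adj: brilliant
          AP
            Adj: brilliant
      N: critic
The span 'which vanished this theorem' is the RelC node built by RelC → Rel VP.
Its mother is the NP built by NP → NP RelC.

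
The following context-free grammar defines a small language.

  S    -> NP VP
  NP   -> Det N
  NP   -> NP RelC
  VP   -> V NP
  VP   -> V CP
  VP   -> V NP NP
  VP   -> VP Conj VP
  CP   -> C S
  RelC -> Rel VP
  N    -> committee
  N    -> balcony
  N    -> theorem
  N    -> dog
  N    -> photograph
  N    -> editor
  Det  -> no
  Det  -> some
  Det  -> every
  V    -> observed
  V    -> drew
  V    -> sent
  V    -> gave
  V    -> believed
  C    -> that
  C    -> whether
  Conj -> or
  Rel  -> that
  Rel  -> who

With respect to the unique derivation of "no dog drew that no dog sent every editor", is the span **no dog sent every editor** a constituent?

Yes

[S [NP [Det no] [N dog]] [VP [V drew] [CP [C that] [S [NP [Det no] [N dog]] [VP [V sent] [NP [Det every] [N editor]]]]]]]
The words 'no dog sent every editor' are exhaustively dominated by a single S node (built by S → NP VP), so they form a constituent.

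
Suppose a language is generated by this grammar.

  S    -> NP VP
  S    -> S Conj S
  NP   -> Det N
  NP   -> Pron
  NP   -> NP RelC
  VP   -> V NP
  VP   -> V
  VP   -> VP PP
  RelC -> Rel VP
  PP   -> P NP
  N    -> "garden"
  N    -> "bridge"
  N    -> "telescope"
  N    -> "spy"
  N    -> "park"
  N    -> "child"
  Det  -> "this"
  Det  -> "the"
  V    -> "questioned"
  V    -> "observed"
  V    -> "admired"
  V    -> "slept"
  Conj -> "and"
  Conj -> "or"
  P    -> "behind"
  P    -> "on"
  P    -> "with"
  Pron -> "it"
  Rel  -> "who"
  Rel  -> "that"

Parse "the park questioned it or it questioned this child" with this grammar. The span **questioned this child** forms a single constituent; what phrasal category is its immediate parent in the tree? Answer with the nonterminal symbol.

S
  S
    NP
      Det: the
      N: park
    VP
      V: questioned
      NP
        Pron: it
  Conj: or
  S
    NP
      Pron: it
    VP
      V: questioned
      NP
        Det: this
        N: child
The span 'questioned this child' is the VP node built by VP → V NP.
Its mother is the S built by S → NP VP.

S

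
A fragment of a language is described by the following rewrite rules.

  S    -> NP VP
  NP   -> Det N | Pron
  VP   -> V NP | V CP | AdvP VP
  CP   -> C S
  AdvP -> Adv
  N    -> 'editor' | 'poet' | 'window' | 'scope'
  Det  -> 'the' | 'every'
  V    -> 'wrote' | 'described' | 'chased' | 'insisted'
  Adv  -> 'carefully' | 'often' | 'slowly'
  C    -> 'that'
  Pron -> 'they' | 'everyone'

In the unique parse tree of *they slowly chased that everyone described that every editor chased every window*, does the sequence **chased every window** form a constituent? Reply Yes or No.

[S [NP [Pron they]] [VP [AdvP [Adv slowly]] [VP [V chased] [CP [C that] [S [NP [Pron everyone]] [VP [V described] [CP [C that] [S [NP [Det every] [N editor]] [VP [V chased] [NP [Det every] [N window]]]]]]]]]]]
The words 'chased every window' are exhaustively dominated by a single VP node (built by VP → V NP), so they form a constituent.

Yes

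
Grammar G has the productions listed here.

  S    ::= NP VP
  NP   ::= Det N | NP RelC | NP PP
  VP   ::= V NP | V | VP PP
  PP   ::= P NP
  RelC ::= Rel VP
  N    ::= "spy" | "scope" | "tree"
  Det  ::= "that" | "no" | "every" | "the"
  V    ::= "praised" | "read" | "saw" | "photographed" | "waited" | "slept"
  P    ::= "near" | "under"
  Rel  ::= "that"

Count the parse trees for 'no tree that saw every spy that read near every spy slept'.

6

Two of the 6 distinct bracketings:
[S [NP [NP [Det no] [N tree]] [RelC [Rel that] [VP [V saw] [NP [NP [Det every] [N spy]] [RelC [Rel that] [VP [VP [V read]] [PP [P near] [NP [Det every] [N spy]]]]]]]]] [VP [V slept]]]
[S [NP [NP [Det no] [N tree]] [RelC [Rel that] [VP [V saw] [NP [NP [NP [Det every] [N spy]] [RelC [Rel that] [VP [V read]]]] [PP [P near] [NP [Det every] [N spy]]]]]]] [VP [V slept]]]
The difference turns on whether NP → NP PP is used at the relevant span, versus an alternative expansion of NP.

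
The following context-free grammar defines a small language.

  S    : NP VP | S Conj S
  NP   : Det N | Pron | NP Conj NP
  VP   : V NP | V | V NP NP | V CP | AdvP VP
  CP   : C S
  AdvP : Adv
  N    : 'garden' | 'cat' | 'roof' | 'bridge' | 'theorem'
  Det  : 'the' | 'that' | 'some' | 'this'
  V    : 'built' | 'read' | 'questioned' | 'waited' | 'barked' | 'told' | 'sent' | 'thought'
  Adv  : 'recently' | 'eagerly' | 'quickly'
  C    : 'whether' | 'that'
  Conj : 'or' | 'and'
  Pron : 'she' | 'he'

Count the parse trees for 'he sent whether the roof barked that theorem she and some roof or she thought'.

Two of the 4 distinct bracketings:
[S [NP [Pron he]] [VP [V sent] [CP [C whether] [S [S [NP [Det the] [N roof]] [VP [V barked] [NP [Det that] [N theorem]] [NP [Pron she]]]] [Conj and] [S [NP [NP [Det some] [N roof]] [Conj or] [NP [Pron she]]] [VP [V thought]]]]]]]
[S [NP [Pron he]] [VP [V sent] [CP [C whether] [S [S [NP [Det the] [N roof]] [VP [V barked] [NP [Det that] [N theorem]] [NP [NP [Pron she]] [Conj and] [NP [Det some] [N roof]]]]] [Conj or] [S [NP [Pron she]] [VP [V thought]]]]]]]
The trees differ in how a recursive rule is bracketed over the same span.

4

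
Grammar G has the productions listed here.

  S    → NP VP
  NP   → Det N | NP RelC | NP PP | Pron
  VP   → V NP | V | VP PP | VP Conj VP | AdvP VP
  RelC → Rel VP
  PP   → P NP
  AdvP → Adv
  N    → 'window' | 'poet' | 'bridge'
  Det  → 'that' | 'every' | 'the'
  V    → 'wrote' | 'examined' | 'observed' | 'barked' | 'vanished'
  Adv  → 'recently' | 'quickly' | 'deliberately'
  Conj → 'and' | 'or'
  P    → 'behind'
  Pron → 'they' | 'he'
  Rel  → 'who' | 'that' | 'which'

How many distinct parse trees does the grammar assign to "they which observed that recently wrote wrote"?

1

[S [NP [NP [NP [Pron they]] [RelC [Rel which] [VP [V observed]]]] [RelC [Rel that] [VP [AdvP [Adv recently]] [VP [V wrote]]]]] [VP [V wrote]]]
No rule offers an alternative attachment or grouping for any span, so this is the only derivation.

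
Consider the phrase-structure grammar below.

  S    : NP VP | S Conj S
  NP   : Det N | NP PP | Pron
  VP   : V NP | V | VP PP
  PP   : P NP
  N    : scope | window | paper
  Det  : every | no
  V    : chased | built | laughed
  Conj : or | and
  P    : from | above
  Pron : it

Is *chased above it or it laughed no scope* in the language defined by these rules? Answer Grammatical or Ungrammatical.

For S → NP VP, no prefix of the string parses as an NP. The alternative S rule S → S Conj S likewise has no satisfying split.

Ungrammatical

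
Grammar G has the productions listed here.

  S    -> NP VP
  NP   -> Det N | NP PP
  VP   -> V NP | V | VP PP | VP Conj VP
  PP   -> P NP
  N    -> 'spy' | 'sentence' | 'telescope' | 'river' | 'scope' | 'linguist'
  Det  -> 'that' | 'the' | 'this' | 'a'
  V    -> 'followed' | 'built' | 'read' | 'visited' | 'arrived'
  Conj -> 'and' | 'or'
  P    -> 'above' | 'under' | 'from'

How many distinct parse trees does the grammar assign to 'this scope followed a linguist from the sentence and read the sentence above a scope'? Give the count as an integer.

Two of the 6 distinct bracketings:
[S [NP [Det this] [N scope]] [VP [VP [VP [V followed] [NP [NP [Det a] [N linguist]] [PP [P from] [NP [Det the] [N sentence]]]]] [Conj and] [VP [V read] [NP [Det the] [N sentence]]]] [PP [P above] [NP [Det a] [N scope]]]]]
[S [NP [Det this] [N scope]] [VP [VP [VP [VP [V followed] [NP [Det a] [N linguist]]] [PP [P from] [NP [Det the] [N sentence]]]] [Conj and] [VP [V read] [NP [Det the] [N sentence]]]] [PP [P above] [NP [Det a] [N scope]]]]]
The difference turns on whether NP → NP PP is used at the relevant span, versus an alternative expansion of NP.

6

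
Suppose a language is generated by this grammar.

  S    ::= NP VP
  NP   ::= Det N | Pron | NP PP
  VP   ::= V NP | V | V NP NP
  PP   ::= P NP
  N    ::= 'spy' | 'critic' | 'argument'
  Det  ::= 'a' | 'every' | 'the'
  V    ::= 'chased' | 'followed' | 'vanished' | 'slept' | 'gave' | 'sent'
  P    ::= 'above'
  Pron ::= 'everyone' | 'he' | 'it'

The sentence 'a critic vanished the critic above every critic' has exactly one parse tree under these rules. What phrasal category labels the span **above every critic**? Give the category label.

PP

S
  NP
    Det: a
    N: critic
  VP
    V: vanished
    NP
      NP
        Det: the
        N: critic
      PP
        P: above
        NP
          Det: every
          N: critic
The span 'above every critic' is the PP node built by PP → P NP.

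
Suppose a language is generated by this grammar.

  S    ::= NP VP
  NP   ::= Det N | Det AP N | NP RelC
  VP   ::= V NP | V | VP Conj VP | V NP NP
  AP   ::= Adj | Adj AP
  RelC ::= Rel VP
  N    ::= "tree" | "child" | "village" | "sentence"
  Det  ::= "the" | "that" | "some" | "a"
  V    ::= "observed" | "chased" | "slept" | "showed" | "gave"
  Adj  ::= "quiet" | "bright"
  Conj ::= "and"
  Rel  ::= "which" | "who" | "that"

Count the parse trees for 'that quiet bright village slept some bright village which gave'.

[S [NP [Det that] [AP [Adj quiet] [AP [Adj bright]]] [N village]] [VP [V slept] [NP [NP [Det some] [AP [Adj bright]] [N village]] [RelC [Rel which] [VP [V gave]]]]]]
No rule offers an alternative attachment or grouping for any span, so this is the only derivation.

1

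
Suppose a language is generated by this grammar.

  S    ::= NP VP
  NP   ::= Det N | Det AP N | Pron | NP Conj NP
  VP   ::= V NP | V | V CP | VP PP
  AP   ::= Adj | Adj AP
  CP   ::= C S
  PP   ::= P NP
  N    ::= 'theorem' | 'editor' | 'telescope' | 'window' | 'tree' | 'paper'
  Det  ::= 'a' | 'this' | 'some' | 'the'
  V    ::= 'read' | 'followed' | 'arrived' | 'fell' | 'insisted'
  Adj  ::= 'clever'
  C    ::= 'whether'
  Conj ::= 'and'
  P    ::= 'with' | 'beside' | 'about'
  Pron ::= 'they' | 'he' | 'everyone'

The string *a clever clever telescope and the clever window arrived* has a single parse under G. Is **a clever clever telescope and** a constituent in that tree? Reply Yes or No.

[S [NP [NP [Det a] [AP [Adj clever] [AP [Adj clever]]] [N telescope]] [Conj and] [NP [Det the] [AP [Adj clever]] [N window]]] [VP [V arrived]]]
The smallest constituent containing 'a clever clever telescope and' is the NP spanning 'a clever clever telescope and the clever window'; no single node in the tree dominates exactly the given words.

No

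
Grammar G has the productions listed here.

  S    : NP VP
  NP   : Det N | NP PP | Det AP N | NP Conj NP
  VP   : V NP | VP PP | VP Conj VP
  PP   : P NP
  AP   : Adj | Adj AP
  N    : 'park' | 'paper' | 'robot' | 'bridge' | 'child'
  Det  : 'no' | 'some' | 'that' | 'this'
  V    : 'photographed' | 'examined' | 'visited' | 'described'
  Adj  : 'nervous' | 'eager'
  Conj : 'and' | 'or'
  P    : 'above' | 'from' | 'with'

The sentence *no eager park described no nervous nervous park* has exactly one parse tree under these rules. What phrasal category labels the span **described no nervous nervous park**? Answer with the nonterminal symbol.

[S [NP [Det no] [AP [Adj eager]] [N park]] [VP [V described] [NP [Det no] [AP [Adj nervous] [AP [Adj nervous]]] [N park]]]]
The span 'described no nervous nervous park' is the VP node built by VP → V NP.

VP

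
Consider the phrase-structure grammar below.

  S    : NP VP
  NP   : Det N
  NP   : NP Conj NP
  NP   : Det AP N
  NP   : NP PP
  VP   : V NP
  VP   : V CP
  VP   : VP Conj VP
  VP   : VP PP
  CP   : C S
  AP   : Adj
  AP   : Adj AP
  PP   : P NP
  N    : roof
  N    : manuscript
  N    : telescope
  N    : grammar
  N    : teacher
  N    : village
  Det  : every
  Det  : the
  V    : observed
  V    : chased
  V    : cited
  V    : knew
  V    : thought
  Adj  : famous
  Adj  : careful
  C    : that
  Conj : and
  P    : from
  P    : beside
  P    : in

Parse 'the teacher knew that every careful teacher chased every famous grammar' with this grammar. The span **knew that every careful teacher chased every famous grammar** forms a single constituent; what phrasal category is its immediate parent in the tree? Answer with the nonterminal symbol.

S
  NP
    Det: the
    N: teacher
  VP
    V: knew
    CP
      C: that
      S
        NP
          Det: every
          AP
            Adj: careful
          N: teacher
        VP
          V: chased
          NP
            Det: every
            AP
              Adj: famous
            N: grammar
The span 'knew that every careful teacher chased every famous grammar' is the VP node built by VP → V CP.
Its mother is the S built by S → NP VP.

S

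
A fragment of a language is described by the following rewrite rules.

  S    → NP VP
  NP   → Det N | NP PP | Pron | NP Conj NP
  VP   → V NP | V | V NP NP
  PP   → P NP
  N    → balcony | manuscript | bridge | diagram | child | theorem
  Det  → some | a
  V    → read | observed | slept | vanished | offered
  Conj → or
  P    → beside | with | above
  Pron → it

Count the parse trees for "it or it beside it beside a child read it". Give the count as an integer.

Two of the 5 distinct bracketings:
[S [NP [NP [NP [Pron it]] [Conj or] [NP [Pron it]]] [PP [P beside] [NP [NP [Pron it]] [PP [P beside] [NP [Det a] [N child]]]]]] [VP [V read] [NP [Pron it]]]]
[S [NP [NP [NP [NP [Pron it]] [Conj or] [NP [Pron it]]] [PP [P beside] [NP [Pron it]]]] [PP [P beside] [NP [Det a] [N child]]]] [VP [V read] [NP [Pron it]]]]
The trees differ in how a recursive rule is bracketed over the same span.

5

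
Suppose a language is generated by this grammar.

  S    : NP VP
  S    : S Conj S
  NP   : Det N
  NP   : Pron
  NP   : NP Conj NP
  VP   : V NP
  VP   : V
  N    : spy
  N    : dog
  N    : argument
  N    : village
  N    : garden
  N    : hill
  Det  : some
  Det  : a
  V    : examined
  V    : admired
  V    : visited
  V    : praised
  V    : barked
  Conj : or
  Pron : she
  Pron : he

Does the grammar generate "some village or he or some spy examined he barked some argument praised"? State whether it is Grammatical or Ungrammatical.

Ungrammatical

For S → NP VP, every NP-prefix leaves a non-VP remainder: after 'some village' the remainder is not a VP; after 'some village or he' the remainder is not a VP; after 'some village or he or some spy' the remainder is not a VP. The alternative S rule S → S Conj S likewise has no satisfying split.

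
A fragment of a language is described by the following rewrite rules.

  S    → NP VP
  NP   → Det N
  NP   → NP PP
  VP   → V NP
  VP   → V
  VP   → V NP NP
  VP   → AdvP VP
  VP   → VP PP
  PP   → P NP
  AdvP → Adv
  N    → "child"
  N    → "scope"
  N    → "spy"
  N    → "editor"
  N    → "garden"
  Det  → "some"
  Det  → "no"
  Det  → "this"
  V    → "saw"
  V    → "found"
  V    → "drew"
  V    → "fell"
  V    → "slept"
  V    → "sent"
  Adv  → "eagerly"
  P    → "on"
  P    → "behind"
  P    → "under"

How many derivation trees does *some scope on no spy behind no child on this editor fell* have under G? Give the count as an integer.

Two of the 5 distinct bracketings:
[S [NP [NP [Det some] [N scope]] [PP [P on] [NP [NP [Det no] [N spy]] [PP [P behind] [NP [NP [Det no] [N child]] [PP [P on] [NP [Det this] [N editor]]]]]]]] [VP [V fell]]]
[S [NP [NP [Det some] [N scope]] [PP [P on] [NP [NP [NP [Det no] [N spy]] [PP [P behind] [NP [Det no] [N child]]]] [PP [P on] [NP [Det this] [N editor]]]]]] [VP [V fell]]]
The trees differ in how a recursive rule is bracketed over the same span.

5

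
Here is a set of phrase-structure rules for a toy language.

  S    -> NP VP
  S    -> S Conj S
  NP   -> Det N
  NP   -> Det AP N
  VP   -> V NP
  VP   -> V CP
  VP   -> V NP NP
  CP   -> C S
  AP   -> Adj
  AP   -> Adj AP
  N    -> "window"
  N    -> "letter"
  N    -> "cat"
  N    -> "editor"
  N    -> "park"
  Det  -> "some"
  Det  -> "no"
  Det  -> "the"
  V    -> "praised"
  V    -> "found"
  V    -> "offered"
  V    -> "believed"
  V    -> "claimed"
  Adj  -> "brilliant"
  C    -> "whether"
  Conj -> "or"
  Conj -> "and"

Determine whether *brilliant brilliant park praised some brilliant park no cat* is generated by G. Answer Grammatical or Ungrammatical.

For S → NP VP, no prefix of the string parses as an NP. The alternative S rule S → S Conj S likewise has no satisfying split.

Ungrammatical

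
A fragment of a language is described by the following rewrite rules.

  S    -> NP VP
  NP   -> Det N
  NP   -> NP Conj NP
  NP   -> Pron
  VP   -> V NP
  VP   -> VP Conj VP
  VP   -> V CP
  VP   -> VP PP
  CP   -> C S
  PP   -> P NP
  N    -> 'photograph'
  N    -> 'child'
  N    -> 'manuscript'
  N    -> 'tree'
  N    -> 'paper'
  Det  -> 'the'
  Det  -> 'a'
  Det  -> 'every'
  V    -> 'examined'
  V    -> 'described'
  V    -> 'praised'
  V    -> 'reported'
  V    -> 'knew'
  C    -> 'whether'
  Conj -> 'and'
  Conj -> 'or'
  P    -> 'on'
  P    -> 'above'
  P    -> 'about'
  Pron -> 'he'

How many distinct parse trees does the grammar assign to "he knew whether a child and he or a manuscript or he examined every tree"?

Two of the 5 distinct bracketings:
[S [NP [Pron he]] [VP [V knew] [CP [C whether] [S [NP [NP [Det a] [N child]] [Conj and] [NP [NP [Pron he]] [Conj or] [NP [NP [Det a] [N manuscript]] [Conj or] [NP [Pron he]]]]] [VP [V examined] [NP [Det every] [N tree]]]]]]]
[S [NP [Pron he]] [VP [V knew] [CP [C whether] [S [NP [NP [Det a] [N child]] [Conj and] [NP [NP [NP [Pron he]] [Conj or] [NP [Det a] [N manuscript]]] [Conj or] [NP [Pron he]]]] [VP [V examined] [NP [Det every] [N tree]]]]]]]
The trees differ in how a recursive rule is bracketed over the same span.

5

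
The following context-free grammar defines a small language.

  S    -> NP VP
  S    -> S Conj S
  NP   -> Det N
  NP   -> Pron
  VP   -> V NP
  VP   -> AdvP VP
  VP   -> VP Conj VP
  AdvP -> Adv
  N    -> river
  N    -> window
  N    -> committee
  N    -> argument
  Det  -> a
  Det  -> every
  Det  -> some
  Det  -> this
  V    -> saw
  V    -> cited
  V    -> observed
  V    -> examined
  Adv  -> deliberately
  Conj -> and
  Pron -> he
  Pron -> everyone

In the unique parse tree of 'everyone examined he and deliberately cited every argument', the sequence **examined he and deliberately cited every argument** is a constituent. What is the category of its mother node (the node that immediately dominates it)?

[S [NP [Pron everyone]] [VP [VP [V examined] [NP [Pron he]]] [Conj and] [VP [AdvP [Adv deliberately]] [VP [V cited] [NP [Det every] [N argument]]]]]]
The span 'examined he and deliberately cited every argument' is the VP node built by VP → VP Conj VP.
Its mother is the S built by S → NP VP.

S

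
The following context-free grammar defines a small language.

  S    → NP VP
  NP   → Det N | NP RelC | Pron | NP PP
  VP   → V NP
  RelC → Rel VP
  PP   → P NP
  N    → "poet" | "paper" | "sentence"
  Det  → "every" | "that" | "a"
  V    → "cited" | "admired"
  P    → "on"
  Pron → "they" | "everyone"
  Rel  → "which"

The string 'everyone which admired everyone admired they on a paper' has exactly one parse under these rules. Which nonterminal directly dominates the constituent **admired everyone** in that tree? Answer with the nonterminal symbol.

RelC

S
  NP
    NP
      Pron: everyone
    RelC
      Rel: which
      VP
        V: admired
        NP
          Pron: everyone
  VP
    V: admired
    NP
      NP
        Pron: they
      PP
        P: on
        NP
          Det: a
          N: paper
The span 'admired everyone' is the VP node built by VP → V NP.
Its mother is the RelC built by RelC → Rel VP.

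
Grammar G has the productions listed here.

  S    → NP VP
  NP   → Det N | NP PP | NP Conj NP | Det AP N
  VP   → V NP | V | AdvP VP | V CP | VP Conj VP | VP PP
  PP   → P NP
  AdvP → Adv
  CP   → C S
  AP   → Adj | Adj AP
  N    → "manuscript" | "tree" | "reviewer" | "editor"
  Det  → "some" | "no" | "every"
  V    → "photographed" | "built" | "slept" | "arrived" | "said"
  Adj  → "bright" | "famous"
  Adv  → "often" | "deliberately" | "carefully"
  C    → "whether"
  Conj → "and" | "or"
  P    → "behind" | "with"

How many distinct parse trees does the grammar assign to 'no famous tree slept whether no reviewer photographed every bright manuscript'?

[S [NP [Det no] [AP [Adj famous]] [N tree]] [VP [V slept] [CP [C whether] [S [NP [Det no] [N reviewer]] [VP [V photographed] [NP [Det every] [AP [Adj bright]] [N manuscript]]]]]]]
No rule offers an alternative attachment or grouping for any span, so this is the only derivation.

1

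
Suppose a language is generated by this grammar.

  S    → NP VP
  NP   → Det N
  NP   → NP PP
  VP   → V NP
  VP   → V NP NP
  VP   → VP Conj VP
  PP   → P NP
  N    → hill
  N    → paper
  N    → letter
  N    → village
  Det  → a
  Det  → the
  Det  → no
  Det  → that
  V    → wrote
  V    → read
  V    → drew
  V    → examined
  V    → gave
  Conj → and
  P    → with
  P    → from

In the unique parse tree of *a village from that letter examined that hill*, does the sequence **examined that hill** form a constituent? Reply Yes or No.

[S [NP [NP [Det a] [N village]] [PP [P from] [NP [Det that] [N letter]]]] [VP [V examined] [NP [Det that] [N hill]]]]
The words 'examined that hill' are exhaustively dominated by a single VP node (built by VP → V NP), so they form a constituent.

Yes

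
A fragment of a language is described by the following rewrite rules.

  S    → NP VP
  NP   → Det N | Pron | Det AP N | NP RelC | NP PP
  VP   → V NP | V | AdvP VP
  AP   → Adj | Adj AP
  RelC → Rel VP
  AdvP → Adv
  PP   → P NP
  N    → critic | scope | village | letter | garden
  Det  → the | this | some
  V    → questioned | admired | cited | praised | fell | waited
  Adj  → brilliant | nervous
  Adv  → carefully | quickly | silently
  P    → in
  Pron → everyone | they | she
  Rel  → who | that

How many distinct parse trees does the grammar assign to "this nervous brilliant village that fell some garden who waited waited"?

2

The two bracketings:
[S [NP [NP [Det this] [AP [Adj nervous] [AP [Adj brilliant]]] [N village]] [RelC [Rel that] [VP [V fell] [NP [NP [Det some] [N garden]] [RelC [Rel who] [VP [V waited]]]]]]] [VP [V waited]]]
[S [NP [NP [NP [Det this] [AP [Adj nervous] [AP [Adj brilliant]]] [N village]] [RelC [Rel that] [VP [V fell] [NP [Det some] [N garden]]]]] [RelC [Rel who] [VP [V waited]]]] [VP [V waited]]]
The trees differ in how a recursive rule is bracketed over the same span.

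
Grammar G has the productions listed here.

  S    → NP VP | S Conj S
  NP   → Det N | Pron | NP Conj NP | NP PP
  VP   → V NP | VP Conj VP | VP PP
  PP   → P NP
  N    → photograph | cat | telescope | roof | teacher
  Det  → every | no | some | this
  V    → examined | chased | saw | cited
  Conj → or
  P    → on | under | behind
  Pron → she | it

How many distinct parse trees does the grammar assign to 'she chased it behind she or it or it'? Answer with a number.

Two of the 7 distinct bracketings:
[S [NP [Pron she]] [VP [V chased] [NP [NP [NP [Pron it]] [PP [P behind] [NP [Pron she]]]] [Conj or] [NP [NP [Pron it]] [Conj or] [NP [Pron it]]]]]]
[S [NP [Pron she]] [VP [V chased] [NP [NP [NP [NP [Pron it]] [PP [P behind] [NP [Pron she]]]] [Conj or] [NP [Pron it]]] [Conj or] [NP [Pron it]]]]]
The trees differ in how a recursive rule is bracketed over the same span.

7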